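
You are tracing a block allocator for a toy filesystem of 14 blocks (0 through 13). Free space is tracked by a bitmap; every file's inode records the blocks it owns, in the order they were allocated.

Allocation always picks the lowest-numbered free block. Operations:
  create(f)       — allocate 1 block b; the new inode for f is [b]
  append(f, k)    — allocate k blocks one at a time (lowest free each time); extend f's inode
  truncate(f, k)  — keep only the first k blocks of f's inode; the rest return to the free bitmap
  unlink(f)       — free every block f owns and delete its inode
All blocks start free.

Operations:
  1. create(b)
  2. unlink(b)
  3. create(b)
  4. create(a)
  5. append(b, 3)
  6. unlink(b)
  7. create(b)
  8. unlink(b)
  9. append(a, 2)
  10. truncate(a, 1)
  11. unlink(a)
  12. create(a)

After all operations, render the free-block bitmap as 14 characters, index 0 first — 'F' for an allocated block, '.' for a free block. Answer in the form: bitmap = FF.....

bitmap = F.............

[1] create(b) — b=0 (map F.............)
[2] unlink(b) —  (map ..............)
[3] create(b) — b=0 (map F.............)
[4] create(a) — a=1 b=0 (map FF............)
[5] append(b, 3) — a=1 b=0,2,3,4 (map FFFFF.........)
[6] unlink(b) — a=1 (map .F............)
[7] create(b) — a=1 b=0 (map FF............)
[8] unlink(b) — a=1 (map .F............)
[9] append(a, 2) — a=1,0,2 (map FFF...........)
[10] truncate(a, 1) — a=1 (map .F............)
[11] unlink(a) —  (map ..............)
[12] create(a) — a=0 (map F.............)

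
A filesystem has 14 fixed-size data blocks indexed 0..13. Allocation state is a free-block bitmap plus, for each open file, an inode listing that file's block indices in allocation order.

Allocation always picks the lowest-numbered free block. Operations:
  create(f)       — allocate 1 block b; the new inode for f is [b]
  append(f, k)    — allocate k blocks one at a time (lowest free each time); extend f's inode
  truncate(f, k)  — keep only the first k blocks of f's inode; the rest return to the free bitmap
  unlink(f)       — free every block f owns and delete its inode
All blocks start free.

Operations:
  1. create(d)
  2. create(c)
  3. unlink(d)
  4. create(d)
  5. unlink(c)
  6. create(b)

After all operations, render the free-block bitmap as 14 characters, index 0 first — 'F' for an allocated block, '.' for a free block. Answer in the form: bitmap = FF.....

bitmap = FF............

create(d): bitmap=F............. | d=[0]
create(c): bitmap=FF............ | c=[1] d=[0]
unlink(d): bitmap=.F............ | c=[1]
create(d): bitmap=FF............ | c=[1] d=[0]
unlink(c): bitmap=F............. | d=[0]
create(b): bitmap=FF............ | b=[1] d=[0]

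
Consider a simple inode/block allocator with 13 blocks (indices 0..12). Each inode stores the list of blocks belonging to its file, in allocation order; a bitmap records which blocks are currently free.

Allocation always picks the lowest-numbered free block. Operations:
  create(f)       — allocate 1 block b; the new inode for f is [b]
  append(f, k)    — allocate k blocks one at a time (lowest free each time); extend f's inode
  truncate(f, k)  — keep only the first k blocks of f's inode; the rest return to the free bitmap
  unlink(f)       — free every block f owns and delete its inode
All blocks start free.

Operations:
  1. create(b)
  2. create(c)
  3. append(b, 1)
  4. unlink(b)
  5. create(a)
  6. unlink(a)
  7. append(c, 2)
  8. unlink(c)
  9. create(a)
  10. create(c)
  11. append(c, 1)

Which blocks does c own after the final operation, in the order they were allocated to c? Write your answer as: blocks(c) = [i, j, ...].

blocks(c) = [1, 2]

[1] create(b) — b=0 (map F............)
[2] create(c) — b=0 c=1 (map FF...........)
[3] append(b, 1) — b=0,2 c=1 (map FFF..........)
[4] unlink(b) — c=1 (map .F...........)
[5] create(a) — a=0 c=1 (map FF...........)
[6] unlink(a) — c=1 (map .F...........)
[7] append(c, 2) — c=1,0,2 (map FFF..........)
[8] unlink(c) —  (map .............)
[9] create(a) — a=0 (map F............)
[10] create(c) — a=0 c=1 (map FF...........)
[11] append(c, 1) — a=0 c=1,2 (map FFF..........)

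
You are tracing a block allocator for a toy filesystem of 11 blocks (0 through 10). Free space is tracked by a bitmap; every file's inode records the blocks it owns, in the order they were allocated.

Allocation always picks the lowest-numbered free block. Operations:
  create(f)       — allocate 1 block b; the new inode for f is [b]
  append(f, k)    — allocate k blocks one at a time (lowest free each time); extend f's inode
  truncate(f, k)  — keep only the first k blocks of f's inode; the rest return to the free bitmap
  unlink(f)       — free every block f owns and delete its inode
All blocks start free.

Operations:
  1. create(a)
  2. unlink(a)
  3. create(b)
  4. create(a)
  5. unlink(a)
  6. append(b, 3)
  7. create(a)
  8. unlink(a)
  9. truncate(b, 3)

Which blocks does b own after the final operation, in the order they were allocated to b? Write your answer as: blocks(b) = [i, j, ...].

blocks(b) = [0, 1, 2]

create(a): bitmap=F.......... | a=[0]
unlink(a): bitmap=........... | 
create(b): bitmap=F.......... | b=[0]
create(a): bitmap=FF......... | a=[1] b=[0]
unlink(a): bitmap=F.......... | b=[0]
append(b, 3): bitmap=FFFF....... | b=[0, 1, 2, 3]
create(a): bitmap=FFFFF...... | a=[4] b=[0, 1, 2, 3]
unlink(a): bitmap=FFFF....... | b=[0, 1, 2, 3]
truncate(b, 3): bitmap=FFF........ | b=[0, 1, 2]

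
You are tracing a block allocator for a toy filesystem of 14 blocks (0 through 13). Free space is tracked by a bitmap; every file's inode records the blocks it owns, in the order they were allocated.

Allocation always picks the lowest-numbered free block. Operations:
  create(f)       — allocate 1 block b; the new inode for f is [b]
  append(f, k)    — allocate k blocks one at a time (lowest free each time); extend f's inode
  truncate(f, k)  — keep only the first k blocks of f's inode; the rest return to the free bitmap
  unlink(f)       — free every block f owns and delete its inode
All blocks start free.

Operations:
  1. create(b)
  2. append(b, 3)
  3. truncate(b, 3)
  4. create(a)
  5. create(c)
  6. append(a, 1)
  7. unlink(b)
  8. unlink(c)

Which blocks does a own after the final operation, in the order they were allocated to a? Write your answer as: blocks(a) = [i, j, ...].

after create(b) → b:[0]  free=[F.............]
after append(b, 3) → b:[0, 1, 2, 3]  free=[FFFF..........]
after truncate(b, 3) → b:[0, 1, 2]  free=[FFF...........]
after create(a) → a:[3], b:[0, 1, 2]  free=[FFFF..........]
after create(c) → a:[3], b:[0, 1, 2], c:[4]  free=[FFFFF.........]
after append(a, 1) → a:[3, 5], b:[0, 1, 2], c:[4]  free=[FFFFFF........]
after unlink(b) → a:[3, 5], c:[4]  free=[...FFF........]
after unlink(c) → a:[3, 5]  free=[...F.F........]

blocks(a) = [3, 5]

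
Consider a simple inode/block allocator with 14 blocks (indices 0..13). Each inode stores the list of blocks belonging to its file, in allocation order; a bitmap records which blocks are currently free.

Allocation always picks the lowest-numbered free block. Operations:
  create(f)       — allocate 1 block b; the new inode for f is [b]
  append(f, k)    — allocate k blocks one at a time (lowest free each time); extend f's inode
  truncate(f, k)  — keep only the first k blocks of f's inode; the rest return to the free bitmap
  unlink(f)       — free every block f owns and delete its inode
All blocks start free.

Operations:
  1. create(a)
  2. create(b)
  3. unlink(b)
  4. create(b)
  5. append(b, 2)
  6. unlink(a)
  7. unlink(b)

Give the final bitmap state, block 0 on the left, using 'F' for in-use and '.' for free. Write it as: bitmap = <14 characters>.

bitmap = ..............

after create(a) → a:[0]  free=[F.............]
after create(b) → a:[0], b:[1]  free=[FF............]
after unlink(b) → a:[0]  free=[F.............]
after create(b) → a:[0], b:[1]  free=[FF............]
after append(b, 2) → a:[0], b:[1, 2, 3]  free=[FFFF..........]
after unlink(a) → b:[1, 2, 3]  free=[.FFF..........]
after unlink(b) →   free=[..............]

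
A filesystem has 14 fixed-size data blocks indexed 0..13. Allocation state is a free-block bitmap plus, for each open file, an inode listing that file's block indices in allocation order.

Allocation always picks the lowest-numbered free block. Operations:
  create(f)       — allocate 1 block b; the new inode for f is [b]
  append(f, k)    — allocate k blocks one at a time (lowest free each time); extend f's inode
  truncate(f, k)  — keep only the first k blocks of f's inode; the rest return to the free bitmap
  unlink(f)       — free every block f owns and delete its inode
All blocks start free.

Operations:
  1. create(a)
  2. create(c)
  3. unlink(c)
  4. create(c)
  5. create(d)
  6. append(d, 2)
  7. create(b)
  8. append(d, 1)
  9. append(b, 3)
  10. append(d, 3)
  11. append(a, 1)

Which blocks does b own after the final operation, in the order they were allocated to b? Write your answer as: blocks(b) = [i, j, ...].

create(a): bitmap=F............. | a=[0]
create(c): bitmap=FF............ | a=[0] c=[1]
unlink(c): bitmap=F............. | a=[0]
create(c): bitmap=FF............ | a=[0] c=[1]
create(d): bitmap=FFF........... | a=[0] c=[1] d=[2]
append(d, 2): bitmap=FFFFF......... | a=[0] c=[1] d=[2, 3, 4]
create(b): bitmap=FFFFFF........ | a=[0] b=[5] c=[1] d=[2, 3, 4]
append(d, 1): bitmap=FFFFFFF....... | a=[0] b=[5] c=[1] d=[2, 3, 4, 6]
append(b, 3): bitmap=FFFFFFFFFF.... | a=[0] b=[5, 7, 8, 9] c=[1] d=[2, 3, 4, 6]
append(d, 3): bitmap=FFFFFFFFFFFFF. | a=[0] b=[5, 7, 8, 9] c=[1] d=[2, 3, 4, 6, 10, 11, 12]
append(a, 1): bitmap=FFFFFFFFFFFFFF | a=[0, 13] b=[5, 7, 8, 9] c=[1] d=[2, 3, 4, 6, 10, 11, 12]

blocks(b) = [5, 7, 8, 9]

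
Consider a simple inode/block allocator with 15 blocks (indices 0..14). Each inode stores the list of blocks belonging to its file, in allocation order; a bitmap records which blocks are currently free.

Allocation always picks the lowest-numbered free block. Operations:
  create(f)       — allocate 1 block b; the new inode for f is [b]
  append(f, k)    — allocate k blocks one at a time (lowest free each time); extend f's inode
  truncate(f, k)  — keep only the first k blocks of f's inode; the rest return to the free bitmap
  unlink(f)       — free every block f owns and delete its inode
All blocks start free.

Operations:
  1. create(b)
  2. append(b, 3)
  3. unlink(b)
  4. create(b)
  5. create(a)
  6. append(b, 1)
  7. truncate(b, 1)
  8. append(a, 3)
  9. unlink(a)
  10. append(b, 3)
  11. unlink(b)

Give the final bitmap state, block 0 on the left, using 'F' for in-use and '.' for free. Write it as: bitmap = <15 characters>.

bitmap = ...............

[1] create(b) — b=0 (map F..............)
[2] append(b, 3) — b=0,1,2,3 (map FFFF...........)
[3] unlink(b) —  (map ...............)
[4] create(b) — b=0 (map F..............)
[5] create(a) — a=1 b=0 (map FF.............)
[6] append(b, 1) — a=1 b=0,2 (map FFF............)
[7] truncate(b, 1) — a=1 b=0 (map FF.............)
[8] append(a, 3) — a=1,2,3,4 b=0 (map FFFFF..........)
[9] unlink(a) — b=0 (map F..............)
[10] append(b, 3) — b=0,1,2,3 (map FFFF...........)
[11] unlink(b) —  (map ...............)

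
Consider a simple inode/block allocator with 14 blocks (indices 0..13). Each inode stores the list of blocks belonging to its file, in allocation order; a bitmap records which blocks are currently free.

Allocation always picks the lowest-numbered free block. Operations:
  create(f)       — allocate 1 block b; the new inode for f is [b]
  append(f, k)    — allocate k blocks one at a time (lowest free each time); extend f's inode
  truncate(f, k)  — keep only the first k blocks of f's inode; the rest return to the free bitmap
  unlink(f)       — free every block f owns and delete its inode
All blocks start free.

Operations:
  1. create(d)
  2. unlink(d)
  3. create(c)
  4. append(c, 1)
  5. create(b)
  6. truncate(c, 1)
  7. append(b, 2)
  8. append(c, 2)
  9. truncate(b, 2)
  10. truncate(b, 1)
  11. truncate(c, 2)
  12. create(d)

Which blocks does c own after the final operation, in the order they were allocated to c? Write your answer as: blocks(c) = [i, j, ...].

create(d): bitmap=F............. | d=[0]
unlink(d): bitmap=.............. | 
create(c): bitmap=F............. | c=[0]
append(c, 1): bitmap=FF............ | c=[0, 1]
create(b): bitmap=FFF........... | b=[2] c=[0, 1]
truncate(c, 1): bitmap=F.F........... | b=[2] c=[0]
append(b, 2): bitmap=FFFF.......... | b=[2, 1, 3] c=[0]
append(c, 2): bitmap=FFFFFF........ | b=[2, 1, 3] c=[0, 4, 5]
truncate(b, 2): bitmap=FFF.FF........ | b=[2, 1] c=[0, 4, 5]
truncate(b, 1): bitmap=F.F.FF........ | b=[2] c=[0, 4, 5]
truncate(c, 2): bitmap=F.F.F......... | b=[2] c=[0, 4]
create(d): bitmap=FFF.F......... | b=[2] c=[0, 4] d=[1]

blocks(c) = [0, 4]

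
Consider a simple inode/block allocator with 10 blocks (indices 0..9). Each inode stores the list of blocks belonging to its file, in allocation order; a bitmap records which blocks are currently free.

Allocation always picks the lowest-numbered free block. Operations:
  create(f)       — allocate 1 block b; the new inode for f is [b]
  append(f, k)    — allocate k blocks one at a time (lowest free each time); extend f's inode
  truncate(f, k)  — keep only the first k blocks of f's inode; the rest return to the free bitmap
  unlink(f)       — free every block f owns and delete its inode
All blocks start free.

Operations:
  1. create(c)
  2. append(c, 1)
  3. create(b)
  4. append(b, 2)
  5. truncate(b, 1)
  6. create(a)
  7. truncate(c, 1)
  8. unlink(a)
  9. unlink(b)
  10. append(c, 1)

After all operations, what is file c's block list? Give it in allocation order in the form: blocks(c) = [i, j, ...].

blocks(c) = [0, 1]

create(c): bitmap=F......... | c=[0]
append(c, 1): bitmap=FF........ | c=[0, 1]
create(b): bitmap=FFF....... | b=[2] c=[0, 1]
append(b, 2): bitmap=FFFFF..... | b=[2, 3, 4] c=[0, 1]
truncate(b, 1): bitmap=FFF....... | b=[2] c=[0, 1]
create(a): bitmap=FFFF...... | a=[3] b=[2] c=[0, 1]
truncate(c, 1): bitmap=F.FF...... | a=[3] b=[2] c=[0]
unlink(a): bitmap=F.F....... | b=[2] c=[0]
unlink(b): bitmap=F......... | c=[0]
append(c, 1): bitmap=FF........ | c=[0, 1]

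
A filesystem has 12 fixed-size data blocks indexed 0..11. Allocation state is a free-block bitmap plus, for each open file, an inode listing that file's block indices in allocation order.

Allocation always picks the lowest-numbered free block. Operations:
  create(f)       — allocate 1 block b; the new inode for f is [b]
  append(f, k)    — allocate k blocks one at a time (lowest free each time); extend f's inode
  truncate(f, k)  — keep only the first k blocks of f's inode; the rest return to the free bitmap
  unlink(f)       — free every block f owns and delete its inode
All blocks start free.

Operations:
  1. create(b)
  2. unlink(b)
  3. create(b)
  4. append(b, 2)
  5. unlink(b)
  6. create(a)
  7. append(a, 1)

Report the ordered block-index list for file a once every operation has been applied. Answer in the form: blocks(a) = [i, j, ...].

create(b): bitmap=F........... | b=[0]
unlink(b): bitmap=............ | 
create(b): bitmap=F........... | b=[0]
append(b, 2): bitmap=FFF......... | b=[0, 1, 2]
unlink(b): bitmap=............ | 
create(a): bitmap=F........... | a=[0]
append(a, 1): bitmap=FF.......... | a=[0, 1]

blocks(a) = [0, 1]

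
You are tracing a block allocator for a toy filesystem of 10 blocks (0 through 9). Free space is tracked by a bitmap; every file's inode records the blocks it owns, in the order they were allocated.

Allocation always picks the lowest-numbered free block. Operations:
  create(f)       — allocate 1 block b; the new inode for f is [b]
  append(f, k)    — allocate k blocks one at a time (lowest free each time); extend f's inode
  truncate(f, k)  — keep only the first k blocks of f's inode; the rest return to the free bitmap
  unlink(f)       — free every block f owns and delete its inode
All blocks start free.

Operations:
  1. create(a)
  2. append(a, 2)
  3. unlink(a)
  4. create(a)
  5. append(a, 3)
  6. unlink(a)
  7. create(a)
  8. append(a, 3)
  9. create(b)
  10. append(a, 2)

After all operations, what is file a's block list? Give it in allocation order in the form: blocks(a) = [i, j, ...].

  1. create(a)  ⇒  F.........  {a→[0]}
  2. append(a, 2)  ⇒  FFF.......  {a→[0, 1, 2]}
  3. unlink(a)  ⇒  ..........  {}
  4. create(a)  ⇒  F.........  {a→[0]}
  5. append(a, 3)  ⇒  FFFF......  {a→[0, 1, 2, 3]}
  6. unlink(a)  ⇒  ..........  {}
  7. create(a)  ⇒  F.........  {a→[0]}
  8. append(a, 3)  ⇒  FFFF......  {a→[0, 1, 2, 3]}
  9. create(b)  ⇒  FFFFF.....  {a→[0, 1, 2, 3]; b→[4]}
  10. append(a, 2)  ⇒  FFFFFFF...  {a→[0, 1, 2, 3, 5, 6]; b→[4]}

blocks(a) = [0, 1, 2, 3, 5, 6]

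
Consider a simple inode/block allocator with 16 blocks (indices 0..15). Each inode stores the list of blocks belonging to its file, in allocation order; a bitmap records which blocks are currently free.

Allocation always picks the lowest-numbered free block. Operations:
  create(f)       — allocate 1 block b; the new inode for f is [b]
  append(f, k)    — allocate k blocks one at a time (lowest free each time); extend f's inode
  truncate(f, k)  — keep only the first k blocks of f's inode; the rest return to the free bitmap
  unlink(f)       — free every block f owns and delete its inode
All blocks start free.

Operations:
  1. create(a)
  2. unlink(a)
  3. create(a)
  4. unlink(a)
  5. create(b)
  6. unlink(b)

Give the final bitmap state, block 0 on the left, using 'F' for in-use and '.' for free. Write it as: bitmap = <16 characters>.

  1. create(a)  ⇒  F...............  {a→[0]}
  2. unlink(a)  ⇒  ................  {}
  3. create(a)  ⇒  F...............  {a→[0]}
  4. unlink(a)  ⇒  ................  {}
  5. create(b)  ⇒  F...............  {b→[0]}
  6. unlink(b)  ⇒  ................  {}

bitmap = ................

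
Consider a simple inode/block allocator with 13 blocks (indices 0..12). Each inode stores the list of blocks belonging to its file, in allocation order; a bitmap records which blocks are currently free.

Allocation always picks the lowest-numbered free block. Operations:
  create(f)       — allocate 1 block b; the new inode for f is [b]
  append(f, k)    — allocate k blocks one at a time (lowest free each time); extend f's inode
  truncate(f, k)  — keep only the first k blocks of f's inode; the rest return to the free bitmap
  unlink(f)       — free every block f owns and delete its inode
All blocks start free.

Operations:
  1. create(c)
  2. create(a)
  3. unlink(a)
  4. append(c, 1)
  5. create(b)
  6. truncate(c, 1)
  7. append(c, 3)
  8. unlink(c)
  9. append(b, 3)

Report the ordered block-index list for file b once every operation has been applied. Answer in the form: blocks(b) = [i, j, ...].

blocks(b) = [2, 0, 1, 3]

after create(c) → c:[0]  free=[F............]
after create(a) → a:[1], c:[0]  free=[FF...........]
after unlink(a) → c:[0]  free=[F............]
after append(c, 1) → c:[0, 1]  free=[FF...........]
after create(b) → b:[2], c:[0, 1]  free=[FFF..........]
after truncate(c, 1) → b:[2], c:[0]  free=[F.F..........]
after append(c, 3) → b:[2], c:[0, 1, 3, 4]  free=[FFFFF........]
after unlink(c) → b:[2]  free=[..F..........]
after append(b, 3) → b:[2, 0, 1, 3]  free=[FFFF.........]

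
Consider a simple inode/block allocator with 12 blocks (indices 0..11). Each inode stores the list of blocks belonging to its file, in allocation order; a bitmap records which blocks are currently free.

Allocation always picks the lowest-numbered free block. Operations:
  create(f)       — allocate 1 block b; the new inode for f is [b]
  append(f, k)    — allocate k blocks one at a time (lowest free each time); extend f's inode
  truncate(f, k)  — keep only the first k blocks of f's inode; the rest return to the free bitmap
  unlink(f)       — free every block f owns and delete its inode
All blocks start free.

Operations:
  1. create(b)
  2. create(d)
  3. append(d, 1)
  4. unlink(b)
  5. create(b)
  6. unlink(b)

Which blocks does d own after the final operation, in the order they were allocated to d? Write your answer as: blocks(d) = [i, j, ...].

blocks(d) = [1, 2]

[1] create(b) — b=0 (map F...........)
[2] create(d) — b=0 d=1 (map FF..........)
[3] append(d, 1) — b=0 d=1,2 (map FFF.........)
[4] unlink(b) — d=1,2 (map .FF.........)
[5] create(b) — b=0 d=1,2 (map FFF.........)
[6] unlink(b) — d=1,2 (map .FF.........)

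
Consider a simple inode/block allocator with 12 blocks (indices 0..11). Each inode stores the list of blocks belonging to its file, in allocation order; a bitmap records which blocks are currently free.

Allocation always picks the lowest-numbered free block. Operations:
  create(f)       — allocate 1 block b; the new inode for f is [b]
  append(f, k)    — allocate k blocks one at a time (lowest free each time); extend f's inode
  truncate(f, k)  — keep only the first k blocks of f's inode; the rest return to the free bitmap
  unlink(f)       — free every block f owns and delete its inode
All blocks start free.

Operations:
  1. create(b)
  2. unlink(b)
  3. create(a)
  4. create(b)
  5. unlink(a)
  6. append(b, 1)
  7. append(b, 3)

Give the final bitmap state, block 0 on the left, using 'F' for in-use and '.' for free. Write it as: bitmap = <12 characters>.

bitmap = FFFFF.......

  1. create(b)  ⇒  F...........  {b→[0]}
  2. unlink(b)  ⇒  ............  {}
  3. create(a)  ⇒  F...........  {a→[0]}
  4. create(b)  ⇒  FF..........  {a→[0]; b→[1]}
  5. unlink(a)  ⇒  .F..........  {b→[1]}
  6. append(b, 1)  ⇒  FF..........  {b→[1, 0]}
  7. append(b, 3)  ⇒  FFFFF.......  {b→[1, 0, 2, 3, 4]}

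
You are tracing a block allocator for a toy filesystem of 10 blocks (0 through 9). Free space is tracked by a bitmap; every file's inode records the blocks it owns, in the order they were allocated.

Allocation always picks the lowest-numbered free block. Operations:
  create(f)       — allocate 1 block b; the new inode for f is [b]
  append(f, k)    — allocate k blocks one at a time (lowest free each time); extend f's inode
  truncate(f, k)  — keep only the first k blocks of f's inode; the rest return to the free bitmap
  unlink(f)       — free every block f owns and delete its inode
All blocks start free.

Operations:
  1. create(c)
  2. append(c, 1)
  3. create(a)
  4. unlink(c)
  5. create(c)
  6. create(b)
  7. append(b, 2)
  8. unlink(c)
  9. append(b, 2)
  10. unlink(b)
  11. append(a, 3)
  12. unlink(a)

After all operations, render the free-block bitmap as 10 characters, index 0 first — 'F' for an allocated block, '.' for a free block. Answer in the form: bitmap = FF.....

bitmap = ..........

after create(c) → c:[0]  free=[F.........]
after append(c, 1) → c:[0, 1]  free=[FF........]
after create(a) → a:[2], c:[0, 1]  free=[FFF.......]
after unlink(c) → a:[2]  free=[..F.......]
after create(c) → a:[2], c:[0]  free=[F.F.......]
after create(b) → a:[2], b:[1], c:[0]  free=[FFF.......]
after append(b, 2) → a:[2], b:[1, 3, 4], c:[0]  free=[FFFFF.....]
after unlink(c) → a:[2], b:[1, 3, 4]  free=[.FFFF.....]
after append(b, 2) → a:[2], b:[1, 3, 4, 0, 5]  free=[FFFFFF....]
after unlink(b) → a:[2]  free=[..F.......]
after append(a, 3) → a:[2, 0, 1, 3]  free=[FFFF......]
after unlink(a) →   free=[..........]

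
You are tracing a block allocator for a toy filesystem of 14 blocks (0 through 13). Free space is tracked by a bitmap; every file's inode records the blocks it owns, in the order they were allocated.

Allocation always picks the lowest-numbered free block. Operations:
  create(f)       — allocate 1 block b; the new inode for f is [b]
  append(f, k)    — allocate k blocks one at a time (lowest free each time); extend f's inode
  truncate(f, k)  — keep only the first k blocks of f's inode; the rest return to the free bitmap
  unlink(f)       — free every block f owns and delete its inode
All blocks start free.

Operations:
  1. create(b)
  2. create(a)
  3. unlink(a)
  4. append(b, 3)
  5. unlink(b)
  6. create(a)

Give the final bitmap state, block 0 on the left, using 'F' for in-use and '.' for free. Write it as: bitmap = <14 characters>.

bitmap = F.............

after create(b) → b:[0]  free=[F.............]
after create(a) → a:[1], b:[0]  free=[FF............]
after unlink(a) → b:[0]  free=[F.............]
after append(b, 3) → b:[0, 1, 2, 3]  free=[FFFF..........]
after unlink(b) →   free=[..............]
after create(a) → a:[0]  free=[F.............]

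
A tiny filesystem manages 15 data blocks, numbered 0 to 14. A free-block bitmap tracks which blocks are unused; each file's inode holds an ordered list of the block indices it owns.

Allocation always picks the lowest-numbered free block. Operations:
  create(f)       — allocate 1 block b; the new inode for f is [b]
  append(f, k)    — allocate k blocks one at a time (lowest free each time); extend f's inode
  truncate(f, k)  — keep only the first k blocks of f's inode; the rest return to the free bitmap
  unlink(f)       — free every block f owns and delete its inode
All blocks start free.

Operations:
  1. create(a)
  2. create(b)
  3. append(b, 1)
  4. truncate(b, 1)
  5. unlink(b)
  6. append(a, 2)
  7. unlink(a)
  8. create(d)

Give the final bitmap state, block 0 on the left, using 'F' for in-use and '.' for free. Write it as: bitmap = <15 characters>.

  1. create(a)  ⇒  F..............  {a→[0]}
  2. create(b)  ⇒  FF.............  {a→[0]; b→[1]}
  3. append(b, 1)  ⇒  FFF............  {a→[0]; b→[1, 2]}
  4. truncate(b, 1)  ⇒  FF.............  {a→[0]; b→[1]}
  5. unlink(b)  ⇒  F..............  {a→[0]}
  6. append(a, 2)  ⇒  FFF............  {a→[0, 1, 2]}
  7. unlink(a)  ⇒  ...............  {}
  8. create(d)  ⇒  F..............  {d→[0]}

bitmap = F..............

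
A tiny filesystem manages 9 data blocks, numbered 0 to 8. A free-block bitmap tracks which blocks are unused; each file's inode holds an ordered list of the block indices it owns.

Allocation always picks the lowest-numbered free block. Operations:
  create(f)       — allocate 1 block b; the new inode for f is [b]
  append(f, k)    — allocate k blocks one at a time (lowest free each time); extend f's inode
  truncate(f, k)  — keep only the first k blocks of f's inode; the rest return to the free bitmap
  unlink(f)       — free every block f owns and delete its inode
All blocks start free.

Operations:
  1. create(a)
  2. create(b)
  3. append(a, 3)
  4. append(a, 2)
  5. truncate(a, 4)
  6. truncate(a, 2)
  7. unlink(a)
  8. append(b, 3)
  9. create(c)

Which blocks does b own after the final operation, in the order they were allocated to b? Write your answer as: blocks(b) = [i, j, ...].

  1. create(a)  ⇒  F........  {a→[0]}
  2. create(b)  ⇒  FF.......  {a→[0]; b→[1]}
  3. append(a, 3)  ⇒  FFFFF....  {a→[0, 2, 3, 4]; b→[1]}
  4. append(a, 2)  ⇒  FFFFFFF..  {a→[0, 2, 3, 4, 5, 6]; b→[1]}
  5. truncate(a, 4)  ⇒  FFFFF....  {a→[0, 2, 3, 4]; b→[1]}
  6. truncate(a, 2)  ⇒  FFF......  {a→[0, 2]; b→[1]}
  7. unlink(a)  ⇒  .F.......  {b→[1]}
  8. append(b, 3)  ⇒  FFFF.....  {b→[1, 0, 2, 3]}
  9. create(c)  ⇒  FFFFF....  {b→[1, 0, 2, 3]; c→[4]}

blocks(b) = [1, 0, 2, 3]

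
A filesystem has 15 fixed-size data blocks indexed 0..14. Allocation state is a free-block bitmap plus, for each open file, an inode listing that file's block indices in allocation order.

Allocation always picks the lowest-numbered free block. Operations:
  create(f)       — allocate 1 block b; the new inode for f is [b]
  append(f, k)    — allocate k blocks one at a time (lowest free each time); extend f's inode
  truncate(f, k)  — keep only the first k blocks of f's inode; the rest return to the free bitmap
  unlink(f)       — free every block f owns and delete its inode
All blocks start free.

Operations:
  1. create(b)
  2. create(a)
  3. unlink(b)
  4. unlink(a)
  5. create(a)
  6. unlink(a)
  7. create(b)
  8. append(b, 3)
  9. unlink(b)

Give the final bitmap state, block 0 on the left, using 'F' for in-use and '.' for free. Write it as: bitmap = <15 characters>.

after create(b) → b:[0]  free=[F..............]
after create(a) → a:[1], b:[0]  free=[FF.............]
after unlink(b) → a:[1]  free=[.F.............]
after unlink(a) →   free=[...............]
after create(a) → a:[0]  free=[F..............]
after unlink(a) →   free=[...............]
after create(b) → b:[0]  free=[F..............]
after append(b, 3) → b:[0, 1, 2, 3]  free=[FFFF...........]
after unlink(b) →   free=[...............]

bitmap = ...............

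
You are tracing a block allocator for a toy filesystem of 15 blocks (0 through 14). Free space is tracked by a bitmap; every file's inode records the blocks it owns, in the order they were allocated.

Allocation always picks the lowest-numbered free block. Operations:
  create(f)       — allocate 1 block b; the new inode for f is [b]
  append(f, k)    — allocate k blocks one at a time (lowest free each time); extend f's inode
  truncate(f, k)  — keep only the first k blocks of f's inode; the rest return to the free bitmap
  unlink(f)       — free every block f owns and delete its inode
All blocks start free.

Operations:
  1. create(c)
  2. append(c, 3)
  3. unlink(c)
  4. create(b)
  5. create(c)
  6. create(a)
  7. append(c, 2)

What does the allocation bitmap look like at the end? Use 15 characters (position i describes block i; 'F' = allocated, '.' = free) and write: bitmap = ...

bitmap = FFFFF..........

create(c): bitmap=F.............. | c=[0]
append(c, 3): bitmap=FFFF........... | c=[0, 1, 2, 3]
unlink(c): bitmap=............... | 
create(b): bitmap=F.............. | b=[0]
create(c): bitmap=FF............. | b=[0] c=[1]
create(a): bitmap=FFF............ | a=[2] b=[0] c=[1]
append(c, 2): bitmap=FFFFF.......... | a=[2] b=[0] c=[1, 3, 4]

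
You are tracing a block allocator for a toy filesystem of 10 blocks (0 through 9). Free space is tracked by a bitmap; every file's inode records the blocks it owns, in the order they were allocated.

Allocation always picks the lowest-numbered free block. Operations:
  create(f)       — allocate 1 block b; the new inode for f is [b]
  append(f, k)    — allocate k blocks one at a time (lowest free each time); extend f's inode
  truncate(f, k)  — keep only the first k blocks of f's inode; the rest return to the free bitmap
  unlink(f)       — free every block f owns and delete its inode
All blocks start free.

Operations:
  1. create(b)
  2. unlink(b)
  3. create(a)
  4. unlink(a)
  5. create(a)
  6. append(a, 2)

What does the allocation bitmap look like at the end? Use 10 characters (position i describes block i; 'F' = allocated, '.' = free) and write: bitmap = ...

  1. create(b)  ⇒  F.........  {b→[0]}
  2. unlink(b)  ⇒  ..........  {}
  3. create(a)  ⇒  F.........  {a→[0]}
  4. unlink(a)  ⇒  ..........  {}
  5. create(a)  ⇒  F.........  {a→[0]}
  6. append(a, 2)  ⇒  FFF.......  {a→[0, 1, 2]}

bitmap = FFF.......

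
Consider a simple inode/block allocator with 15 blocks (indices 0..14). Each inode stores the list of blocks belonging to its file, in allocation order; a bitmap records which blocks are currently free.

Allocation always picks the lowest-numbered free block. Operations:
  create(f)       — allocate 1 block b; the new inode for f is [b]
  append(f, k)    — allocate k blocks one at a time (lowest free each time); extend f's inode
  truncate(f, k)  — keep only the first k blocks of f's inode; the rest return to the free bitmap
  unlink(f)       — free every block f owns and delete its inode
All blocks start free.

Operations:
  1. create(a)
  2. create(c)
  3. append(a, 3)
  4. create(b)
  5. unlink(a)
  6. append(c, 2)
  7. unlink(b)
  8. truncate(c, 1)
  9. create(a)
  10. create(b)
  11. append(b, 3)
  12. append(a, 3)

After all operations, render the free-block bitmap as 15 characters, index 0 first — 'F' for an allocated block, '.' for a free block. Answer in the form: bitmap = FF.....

  1. create(a)  ⇒  F..............  {a→[0]}
  2. create(c)  ⇒  FF.............  {a→[0]; c→[1]}
  3. append(a, 3)  ⇒  FFFFF..........  {a→[0, 2, 3, 4]; c→[1]}
  4. create(b)  ⇒  FFFFFF.........  {a→[0, 2, 3, 4]; b→[5]; c→[1]}
  5. unlink(a)  ⇒  .F...F.........  {b→[5]; c→[1]}
  6. append(c, 2)  ⇒  FFF..F.........  {b→[5]; c→[1, 0, 2]}
  7. unlink(b)  ⇒  FFF............  {c→[1, 0, 2]}
  8. truncate(c, 1)  ⇒  .F.............  {c→[1]}
  9. create(a)  ⇒  FF.............  {a→[0]; c→[1]}
  10. create(b)  ⇒  FFF............  {a→[0]; b→[2]; c→[1]}
  11. append(b, 3)  ⇒  FFFFFF.........  {a→[0]; b→[2, 3, 4, 5]; c→[1]}
  12. append(a, 3)  ⇒  FFFFFFFFF......  {a→[0, 6, 7, 8]; b→[2, 3, 4, 5]; c→[1]}

bitmap = FFFFFFFFF......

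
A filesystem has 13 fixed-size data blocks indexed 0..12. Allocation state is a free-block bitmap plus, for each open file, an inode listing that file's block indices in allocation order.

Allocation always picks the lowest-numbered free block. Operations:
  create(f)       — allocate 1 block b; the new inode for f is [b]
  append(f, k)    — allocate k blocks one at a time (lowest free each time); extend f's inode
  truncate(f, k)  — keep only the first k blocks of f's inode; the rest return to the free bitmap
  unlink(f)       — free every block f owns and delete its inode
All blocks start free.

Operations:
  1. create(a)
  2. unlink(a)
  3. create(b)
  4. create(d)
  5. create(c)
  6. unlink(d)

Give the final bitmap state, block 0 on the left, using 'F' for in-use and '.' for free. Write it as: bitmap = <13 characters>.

create(a): bitmap=F............ | a=[0]
unlink(a): bitmap=............. | 
create(b): bitmap=F............ | b=[0]
create(d): bitmap=FF........... | b=[0] d=[1]
create(c): bitmap=FFF.......... | b=[0] c=[2] d=[1]
unlink(d): bitmap=F.F.......... | b=[0] c=[2]

bitmap = F.F..........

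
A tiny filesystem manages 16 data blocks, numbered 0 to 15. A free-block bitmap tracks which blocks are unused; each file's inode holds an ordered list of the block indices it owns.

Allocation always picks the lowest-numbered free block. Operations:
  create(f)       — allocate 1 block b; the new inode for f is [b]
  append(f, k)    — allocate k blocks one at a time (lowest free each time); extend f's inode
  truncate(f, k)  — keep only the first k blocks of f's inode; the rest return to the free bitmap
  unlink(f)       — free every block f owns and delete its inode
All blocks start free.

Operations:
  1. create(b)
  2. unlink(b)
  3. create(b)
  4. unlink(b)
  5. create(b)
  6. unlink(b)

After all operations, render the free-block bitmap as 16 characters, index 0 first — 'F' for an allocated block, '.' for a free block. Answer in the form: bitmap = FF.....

[1] create(b) — b=0 (map F...............)
[2] unlink(b) —  (map ................)
[3] create(b) — b=0 (map F...............)
[4] unlink(b) —  (map ................)
[5] create(b) — b=0 (map F...............)
[6] unlink(b) —  (map ................)

bitmap = ................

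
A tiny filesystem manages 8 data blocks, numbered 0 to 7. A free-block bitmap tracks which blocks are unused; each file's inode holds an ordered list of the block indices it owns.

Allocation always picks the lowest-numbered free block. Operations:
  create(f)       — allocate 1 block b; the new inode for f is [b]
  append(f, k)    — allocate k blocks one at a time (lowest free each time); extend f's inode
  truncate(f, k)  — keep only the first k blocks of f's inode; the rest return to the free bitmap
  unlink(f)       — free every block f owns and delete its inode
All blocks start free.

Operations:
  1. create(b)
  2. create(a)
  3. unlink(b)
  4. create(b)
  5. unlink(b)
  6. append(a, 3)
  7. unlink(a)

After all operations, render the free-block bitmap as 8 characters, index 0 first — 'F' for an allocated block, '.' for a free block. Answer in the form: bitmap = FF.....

bitmap = ........

  1. create(b)  ⇒  F.......  {b→[0]}
  2. create(a)  ⇒  FF......  {a→[1]; b→[0]}
  3. unlink(b)  ⇒  .F......  {a→[1]}
  4. create(b)  ⇒  FF......  {a→[1]; b→[0]}
  5. unlink(b)  ⇒  .F......  {a→[1]}
  6. append(a, 3)  ⇒  FFFF....  {a→[1, 0, 2, 3]}
  7. unlink(a)  ⇒  ........  {}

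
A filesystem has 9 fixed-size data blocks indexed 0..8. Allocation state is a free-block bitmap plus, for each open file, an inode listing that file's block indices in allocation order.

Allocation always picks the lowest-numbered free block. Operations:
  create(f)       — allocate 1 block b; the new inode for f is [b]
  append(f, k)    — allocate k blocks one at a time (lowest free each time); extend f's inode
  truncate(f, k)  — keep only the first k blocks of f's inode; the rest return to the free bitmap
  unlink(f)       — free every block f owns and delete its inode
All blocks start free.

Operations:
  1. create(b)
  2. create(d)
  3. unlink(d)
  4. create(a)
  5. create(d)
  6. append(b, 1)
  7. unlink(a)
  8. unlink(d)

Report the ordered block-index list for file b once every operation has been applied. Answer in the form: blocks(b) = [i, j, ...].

after create(b) → b:[0]  free=[F........]
after create(d) → b:[0], d:[1]  free=[FF.......]
after unlink(d) → b:[0]  free=[F........]
after create(a) → a:[1], b:[0]  free=[FF.......]
after create(d) → a:[1], b:[0], d:[2]  free=[FFF......]
after append(b, 1) → a:[1], b:[0, 3], d:[2]  free=[FFFF.....]
after unlink(a) → b:[0, 3], d:[2]  free=[F.FF.....]
after unlink(d) → b:[0, 3]  free=[F..F.....]

blocks(b) = [0, 3]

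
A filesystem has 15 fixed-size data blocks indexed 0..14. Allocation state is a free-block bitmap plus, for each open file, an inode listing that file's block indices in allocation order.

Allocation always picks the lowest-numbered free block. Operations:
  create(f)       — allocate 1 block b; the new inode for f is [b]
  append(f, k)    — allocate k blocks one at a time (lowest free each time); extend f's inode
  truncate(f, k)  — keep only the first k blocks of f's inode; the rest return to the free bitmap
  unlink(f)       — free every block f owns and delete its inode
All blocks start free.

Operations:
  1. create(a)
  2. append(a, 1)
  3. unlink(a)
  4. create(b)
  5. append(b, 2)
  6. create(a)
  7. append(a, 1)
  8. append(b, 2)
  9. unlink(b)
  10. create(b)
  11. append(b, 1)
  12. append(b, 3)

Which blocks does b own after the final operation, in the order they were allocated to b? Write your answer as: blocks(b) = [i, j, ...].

[1] create(a) — a=0 (map F..............)
[2] append(a, 1) — a=0,1 (map FF.............)
[3] unlink(a) —  (map ...............)
[4] create(b) — b=0 (map F..............)
[5] append(b, 2) — b=0,1,2 (map FFF............)
[6] create(a) — a=3 b=0,1,2 (map FFFF...........)
[7] append(a, 1) — a=3,4 b=0,1,2 (map FFFFF..........)
[8] append(b, 2) — a=3,4 b=0,1,2,5,6 (map FFFFFFF........)
[9] unlink(b) — a=3,4 (map ...FF..........)
[10] create(b) — a=3,4 b=0 (map F..FF..........)
[11] append(b, 1) — a=3,4 b=0,1 (map FF.FF..........)
[12] append(b, 3) — a=3,4 b=0,1,2,5,6 (map FFFFFFF........)

blocks(b) = [0, 1, 2, 5, 6]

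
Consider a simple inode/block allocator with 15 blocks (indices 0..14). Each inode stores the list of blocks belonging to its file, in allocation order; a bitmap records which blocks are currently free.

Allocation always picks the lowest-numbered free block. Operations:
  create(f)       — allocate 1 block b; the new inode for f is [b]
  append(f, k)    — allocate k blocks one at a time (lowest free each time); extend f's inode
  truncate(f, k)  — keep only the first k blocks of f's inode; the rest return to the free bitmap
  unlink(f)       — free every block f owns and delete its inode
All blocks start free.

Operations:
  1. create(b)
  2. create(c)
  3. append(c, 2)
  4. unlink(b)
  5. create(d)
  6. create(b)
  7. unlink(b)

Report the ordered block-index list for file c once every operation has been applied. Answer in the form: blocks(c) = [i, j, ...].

create(b): bitmap=F.............. | b=[0]
create(c): bitmap=FF............. | b=[0] c=[1]
append(c, 2): bitmap=FFFF........... | b=[0] c=[1, 2, 3]
unlink(b): bitmap=.FFF........... | c=[1, 2, 3]
create(d): bitmap=FFFF........... | c=[1, 2, 3] d=[0]
create(b): bitmap=FFFFF.......... | b=[4] c=[1, 2, 3] d=[0]
unlink(b): bitmap=FFFF........... | c=[1, 2, 3] d=[0]

blocks(c) = [1, 2, 3]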